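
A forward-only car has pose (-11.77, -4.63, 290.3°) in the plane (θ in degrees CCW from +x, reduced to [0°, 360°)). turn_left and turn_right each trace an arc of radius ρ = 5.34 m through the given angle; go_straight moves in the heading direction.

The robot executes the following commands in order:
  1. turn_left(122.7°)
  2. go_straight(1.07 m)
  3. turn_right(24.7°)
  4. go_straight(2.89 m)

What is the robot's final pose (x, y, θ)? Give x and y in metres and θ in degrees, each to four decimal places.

(2.4246, -2.2783, 28.3000°)

set_pose: (x, y, θ) = (-11.7700, -4.6300, 290.3000°), ρ = 5.34
turn_left(122.7°): centre at ρ to the left, rotate +122.7° → (-2.4970, -5.9911, 413.0000° ≡ 53.0000°)
go_straight(1.07): x += 1.07·cos θ, y += 1.07·sin θ → (-1.8530, -5.1365, 53.0000°)
turn_right(24.7°): centre at ρ to the right, rotate −24.7° → (-0.1199, -3.6485, 28.3000°)
go_straight(2.89): x += 2.89·cos θ, y += 2.89·sin θ → (2.4246, -2.2783, 28.3000°)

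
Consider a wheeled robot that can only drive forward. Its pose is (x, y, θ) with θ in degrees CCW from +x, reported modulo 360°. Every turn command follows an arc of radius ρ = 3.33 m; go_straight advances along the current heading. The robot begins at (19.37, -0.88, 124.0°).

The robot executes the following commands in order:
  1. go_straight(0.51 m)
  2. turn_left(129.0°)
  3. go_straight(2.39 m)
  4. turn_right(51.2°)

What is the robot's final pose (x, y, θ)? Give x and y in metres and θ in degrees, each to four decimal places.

set_pose: (x, y, θ) = (19.3700, -0.8800, 124.0000°), ρ = 3.33
go_straight(0.51): x += 0.51·cos θ, y += 0.51·sin θ → (19.0848, -0.4572, 124.0000°)
turn_left(129.0°): centre at ρ to the left, rotate +129.0° → (13.1396, -1.3457, 253.0000°)
go_straight(2.39): x += 2.39·cos θ, y += 2.39·sin θ → (12.4409, -3.6313, 253.0000°)
turn_right(51.2°): centre at ρ to the right, rotate −51.2° → (10.4930, -5.7495, 201.8000°)

(10.4930, -5.7495, 201.8000°)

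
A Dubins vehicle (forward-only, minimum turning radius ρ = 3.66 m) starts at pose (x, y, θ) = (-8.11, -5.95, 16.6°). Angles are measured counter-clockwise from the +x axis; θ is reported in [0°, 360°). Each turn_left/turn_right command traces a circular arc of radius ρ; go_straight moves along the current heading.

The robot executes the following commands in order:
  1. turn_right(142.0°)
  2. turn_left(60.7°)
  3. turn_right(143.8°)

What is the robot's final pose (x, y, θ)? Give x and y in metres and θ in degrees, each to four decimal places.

set_pose: (x, y, θ) = (-8.1100, -5.9500, 16.6000°), ρ = 3.66
turn_right(142.0°): centre at ρ to the right, rotate −142.0° → (-4.0810, -11.5776, -125.4000° ≡ 234.6000°)
turn_left(60.7°): centre at ρ to the left, rotate +60.7° → (-4.4066, -15.2619, 295.3000°)
turn_right(143.8°): centre at ρ to the right, rotate −143.8° → (-9.4619, -20.0425, 151.5000°)

(-9.4619, -20.0425, 151.5000°)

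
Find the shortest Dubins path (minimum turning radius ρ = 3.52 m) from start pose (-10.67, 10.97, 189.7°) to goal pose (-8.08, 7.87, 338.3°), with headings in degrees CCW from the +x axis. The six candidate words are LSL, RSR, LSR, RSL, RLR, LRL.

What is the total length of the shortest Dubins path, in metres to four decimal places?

Let ψ = atan2(Δy, Δx) = atan2(-3.10, 2.59) = -50.1218° be the start→goal bearing.
Normalize: d = |goal − start| / ρ = 4.039567/3.52 = 1.147604, α = (θ_start − ψ) mod 360° = 239.8218° = 4.185680 rad, β = (θ_goal − ψ) mod 360° = 28.4218° = 0.496054 rad.
Common terms: sin α = -0.864466, cos α = -0.502691, sin β = 0.475959, cos β = 0.879468, cos(α−β) = -0.853551, d² = 1.316995. Work in radians in the unit-radius frame; every candidate has L = ρ·(t + p + q).
LSL: p² = 2 + d² − 2cos(α−β) + 2d(sin α − sin β) = 1.947543; p = √p² = 1.395544; φ = atan2(cos β − cos α, d + sin α − sin β) = 1.709408 rad; t = (φ − α) mod 2π = 3.806914 rad, q = (β − φ) mod 2π = 5.069831 rad → L = 3.52·(3.806914 + 1.395544 + 5.069831) = 3.52·10.272289 = 36.158456 m
RSR: p² = 2 + d² − 2cos(α−β) + 2d(sin β − sin α) = 8.100651; p = √p² = 2.846164; φ = atan2(cos α − cos β, d − sin α + sin β) = -0.507074 rad; t = (α − φ) mod 2π = 4.692754 rad, q = (φ − β) mod 2π = 5.280057 rad → L = 3.52·(4.692754 + 2.846164 + 5.280057) = 3.52·12.818976 = 45.122794 m
LSR: p² = d² − 2 + 2cos(α−β) + 2d(sin α + sin β) = -3.281812 < 0 → infeasible
RSL: p² = d² − 2 + 2cos(α−β) − 2d(sin α + sin β) = -1.498401 < 0 → infeasible
RLR: c = (6 − d² + 2cos(α−β) + 2d(sin α − sin β))/8 = -0.012581; p = 2π − arccos c = 4.699807 rad; φ = atan2(cos α − cos β, d − sin α + sin β) = -0.507074 rad; t = (α − φ + p/2) mod 2π = 0.759472 rad, q = (α − β − t + p) mod 2π = 1.346776 rad → L = 3.52·(0.759472 + 4.699807 + 1.346776) = 3.52·6.806055 = 23.957315 m
LRL: c = (6 − d² + 2cos(α−β) − 2d(sin α − sin β))/8 = 0.756557; p = 2π − arccos c = 5.570421 rad; φ = atan2(cos β − cos α, d + sin α − sin β) = 1.709408 rad; t = (φ − α + p/2) mod 2π = 0.308939 rad, q = (β − α − t + p) mod 2π = 1.571856 rad → L = 3.52·(0.308939 + 5.570421 + 1.571856) = 3.52·7.451216 = 26.228280 m
Shortest: RLR with L = 23.957315 m ≈ 23.9573 m

23.9573 m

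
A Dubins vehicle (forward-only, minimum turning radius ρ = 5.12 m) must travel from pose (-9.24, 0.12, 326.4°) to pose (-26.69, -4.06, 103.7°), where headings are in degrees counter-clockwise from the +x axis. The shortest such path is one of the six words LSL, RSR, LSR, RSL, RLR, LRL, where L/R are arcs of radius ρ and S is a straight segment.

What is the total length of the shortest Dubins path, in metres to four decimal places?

29.6298 m

Let ψ = atan2(Δy, Δx) = atan2(-4.18, -17.45) = -166.5291° be the start→goal bearing.
Normalize: d = |goal − start| / ρ = 17.943659/5.12 = 3.504621, α = (θ_start − ψ) mod 360° = 132.9291° = 2.320051 rad, β = (θ_goal − ψ) mod 360° = 270.2291° = 4.716388 rad.
Common terms: sin α = 0.732197, cos α = -0.681093, sin β = -0.999992, cos β = 0.003999, cos(α−β) = -0.734915, d² = 12.282368. Work in radians in the unit-radius frame; every candidate has L = ρ·(t + p + q).
LSL: p² = 2 + d² − 2cos(α−β) + 2d(sin α − sin β) = 27.893529; p = √p² = 5.281432; φ = atan2(cos β − cos α, d + sin α − sin β) = 0.130084 rad; t = (φ − α) mod 2π = 4.093218 rad, q = (β − φ) mod 2π = 4.586304 rad → L = 5.12·(4.093218 + 5.281432 + 4.586304) = 5.12·13.960955 = 71.480089 m
RSR: p² = 2 + d² − 2cos(α−β) + 2d(sin β − sin α) = 3.610865; p = √p² = 1.900228; φ = atan2(cos α − cos β, d − sin α + sin β) = -0.368837 rad; t = (α − φ) mod 2π = 2.688888 rad, q = (φ − β) mod 2π = 1.197960 rad → L = 5.12·(2.688888 + 1.900228 + 1.197960) = 5.12·5.787076 = 29.629829 m
LSR: p² = d² − 2 + 2cos(α−β) + 2d(sin α + sin β) = 6.935499; p = √p² = 2.633533; φ = atan2(−cos α − cos β, d + sin α + sin β) − atan2(−2, p) = 0.855724 rad; t = (φ − α) mod 2π = 4.818859 rad, q = (φ − β) mod 2π = 2.422522 rad → L = 5.12·(4.818859 + 2.633533 + 2.422522) = 5.12·9.874914 = 50.559559 m
RSL: p² = d² − 2 + 2cos(α−β) − 2d(sin α + sin β) = 10.689578; p = √p² = 3.269492; φ = atan2(cos α + cos β, d − sin α − sin β) − atan2(2, p) = -0.726584 rad; t = (α − φ) mod 2π = 3.046635 rad, q = (β − φ) mod 2π = 5.442972 rad → L = 5.12·(3.046635 + 3.269492 + 5.442972) = 5.12·11.759099 = 60.206585 m
RLR: c = (6 − d² + 2cos(α−β) + 2d(sin α − sin β))/8 = 0.548642; p = 2π − arccos c = 5.293128 rad; φ = atan2(cos α − cos β, d − sin α + sin β) = -0.368837 rad; t = (α − φ + p/2) mod 2π = 5.335452 rad, q = (α − β − t + p) mod 2π = 3.844524 rad → L = 5.12·(5.335452 + 5.293128 + 3.844524) = 5.12·14.473104 = 74.102292 m
LRL: c = (6 − d² + 2cos(α−β) − 2d(sin α − sin β))/8 = -2.486691, |c| > 1 → infeasible
Shortest: RSR with L = 29.629829 m ≈ 29.6298 m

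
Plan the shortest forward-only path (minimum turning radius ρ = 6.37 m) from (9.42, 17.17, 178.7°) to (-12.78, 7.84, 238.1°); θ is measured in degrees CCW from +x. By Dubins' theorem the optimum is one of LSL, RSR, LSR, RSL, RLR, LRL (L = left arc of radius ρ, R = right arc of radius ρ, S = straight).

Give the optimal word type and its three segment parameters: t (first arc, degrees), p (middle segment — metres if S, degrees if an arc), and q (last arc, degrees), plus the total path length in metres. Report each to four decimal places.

LSL: t = 22.1120°, p = 17.8096 m, q = 37.2880°, L = 24.4135 m

Let ψ = atan2(Δy, Δx) = atan2(-9.33, -22.20) = -157.2044° be the start→goal bearing.
Normalize: d = |goal − start| / ρ = 24.080882/6.37 = 3.780358, α = (θ_start − ψ) mod 360° = 335.9044° = 5.862638 rad, β = (θ_goal − ψ) mod 360° = 35.3044° = 0.616179 rad.
Common terms: sin α = -0.408260, cos α = 0.912866, sin β = 0.577921, cos β = 0.816093, cos(α−β) = 0.509041, d² = 14.291109. Work in radians in the unit-radius frame; every candidate has L = ρ·(t + p + q).
LSL: p² = 2 + d² − 2cos(α−β) + 2d(sin α − sin β) = 7.816794; p = √p² = 2.795853; φ = atan2(cos β − cos α, d + sin α − sin β) = -0.034620 rad; t = (φ − α) mod 2π = 0.385927 rad, q = (β − φ) mod 2π = 0.650799 rad → L = 6.37·(0.385927 + 2.795853 + 0.650799) = 6.37·3.832579 = 24.413526 m
RSR: p² = 2 + d² − 2cos(α−β) + 2d(sin β − sin α) = 22.729258; p = √p² = 4.767521; φ = atan2(cos α − cos β, d − sin α + sin β) = 0.020300 rad; t = (α − φ) mod 2π = 5.842339 rad, q = (φ − β) mod 2π = 5.687306 rad → L = 6.37·(5.842339 + 4.767521 + 5.687306) = 6.37·16.297166 = 103.812949 m
LSR: p² = d² − 2 + 2cos(α−β) + 2d(sin α + sin β) = 14.591950; p = √p² = 3.819941; φ = atan2(−cos α − cos β, d + sin α + sin β) − atan2(−2, p) = 0.069738 rad; t = (φ − α) mod 2π = 0.490285 rad, q = (φ − β) mod 2π = 5.736745 rad → L = 6.37·(0.490285 + 3.819941 + 5.736745) = 6.37·10.046971 = 63.999206 m
RSL: p² = d² − 2 + 2cos(α−β) − 2d(sin α + sin β) = 12.026434; p = √p² = 3.467915; φ = atan2(cos α + cos β, d − sin α − sin β) − atan2(2, p) = -0.076543 rad; t = (α − φ) mod 2π = 5.939181 rad, q = (β − φ) mod 2π = 0.692722 rad → L = 6.37·(5.939181 + 3.467915 + 0.692722) = 6.37·10.099818 = 64.335839 m
RLR: c = (6 − d² + 2cos(α−β) + 2d(sin α − sin β))/8 = -1.841157, |c| > 1 → infeasible
LRL: c = (6 − d² + 2cos(α−β) − 2d(sin α − sin β))/8 = 0.022901; p = 2π − arccos c = 4.735292 rad; φ = atan2(cos β − cos α, d + sin α − sin β) = -0.034620 rad; t = (φ − α + p/2) mod 2π = 2.753573 rad, q = (β − α − t + p) mod 2π = 3.018444 rad → L = 6.37·(2.753573 + 4.735292 + 3.018444) = 6.37·10.507309 = 66.931558 m
Shortest: LSL with L = 24.413526 m ≈ 24.4135 m
Convert LSL to answer units (arcs ×180/π): t = 0.385927·180/π = 22.1120°, p = ρ·p = 6.37·2.795853 = 17.8096 m, q = 0.650799·180/π = 37.2880°, L = 24.4135 m.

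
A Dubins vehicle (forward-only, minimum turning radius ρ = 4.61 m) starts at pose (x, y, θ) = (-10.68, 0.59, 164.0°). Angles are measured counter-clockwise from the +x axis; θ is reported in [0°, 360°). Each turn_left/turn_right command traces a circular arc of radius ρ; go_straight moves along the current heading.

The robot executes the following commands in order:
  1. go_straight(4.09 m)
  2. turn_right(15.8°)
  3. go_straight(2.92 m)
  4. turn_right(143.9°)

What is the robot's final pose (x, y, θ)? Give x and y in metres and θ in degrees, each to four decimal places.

(-16.1682, 12.2845, 4.3000°)

set_pose: (x, y, θ) = (-10.6800, 0.5900, 164.0000°), ρ = 4.61
go_straight(4.09): x += 4.09·cos θ, y += 4.09·sin θ → (-14.6116, 1.7174, 164.0000°)
turn_right(15.8°): centre at ρ to the right, rotate −15.8° → (-15.7701, 2.2308, 148.2000°)
go_straight(2.92): x += 2.92·cos θ, y += 2.92·sin θ → (-18.2518, 3.7695, 148.2000°)
turn_right(143.9°): centre at ρ to the right, rotate −143.9° → (-16.1682, 12.2845, 4.3000°)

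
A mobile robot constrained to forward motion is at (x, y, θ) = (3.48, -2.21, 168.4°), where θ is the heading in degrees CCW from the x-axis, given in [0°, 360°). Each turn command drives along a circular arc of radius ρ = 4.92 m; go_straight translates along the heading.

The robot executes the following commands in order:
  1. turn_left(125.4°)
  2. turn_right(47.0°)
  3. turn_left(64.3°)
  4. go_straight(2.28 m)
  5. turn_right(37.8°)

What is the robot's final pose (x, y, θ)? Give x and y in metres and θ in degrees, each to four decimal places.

(1.5274, -22.7803, 273.3000°)

set_pose: (x, y, θ) = (3.4800, -2.2100, 168.4000°), ρ = 4.92
turn_left(125.4°): centre at ρ to the left, rotate +125.4° → (-2.0109, -9.0150, 293.8000°)
turn_right(47.0°): centre at ρ to the right, rotate −47.0° → (-1.9904, -12.9386, 246.8000°)
turn_left(64.3°): centre at ρ to the left, rotate +64.3° → (-1.1757, -18.1111, 311.1000°)
go_straight(2.28): x += 2.28·cos θ, y += 2.28·sin θ → (0.3231, -19.8292, 311.1000°)
turn_right(37.8°): centre at ρ to the right, rotate −37.8° → (1.5274, -22.7803, 273.3000°)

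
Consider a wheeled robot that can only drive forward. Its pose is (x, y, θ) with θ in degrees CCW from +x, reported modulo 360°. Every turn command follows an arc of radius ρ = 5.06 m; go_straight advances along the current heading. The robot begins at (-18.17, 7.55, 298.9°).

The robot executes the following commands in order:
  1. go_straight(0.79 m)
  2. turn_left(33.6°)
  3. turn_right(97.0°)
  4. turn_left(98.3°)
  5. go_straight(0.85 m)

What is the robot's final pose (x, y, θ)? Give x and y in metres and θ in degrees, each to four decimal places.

(-11.1624, -10.3202, 333.8000°)

set_pose: (x, y, θ) = (-18.1700, 7.5500, 298.9000°), ρ = 5.06
go_straight(0.79): x += 0.79·cos θ, y += 0.79·sin θ → (-17.7882, 6.8584, 298.9000°)
turn_left(33.6°): centre at ρ to the left, rotate +33.6° → (-15.6948, 4.8155, 332.5000°)
turn_right(97.0°): centre at ρ to the right, rotate −97.0° → (-13.8612, -2.5388, 235.5000°)
turn_left(98.3°): centre at ρ to the left, rotate +98.3° → (-11.9251, -9.9449, 333.8000°)
go_straight(0.85): x += 0.85·cos θ, y += 0.85·sin θ → (-11.1624, -10.3202, 333.8000°)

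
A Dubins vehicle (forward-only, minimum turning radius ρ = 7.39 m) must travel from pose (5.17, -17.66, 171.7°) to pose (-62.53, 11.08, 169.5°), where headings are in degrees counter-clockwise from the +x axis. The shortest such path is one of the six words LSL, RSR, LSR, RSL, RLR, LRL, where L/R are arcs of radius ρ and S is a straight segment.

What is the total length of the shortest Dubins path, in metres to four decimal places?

73.5825 m

Let ψ = atan2(Δy, Δx) = atan2(28.74, -67.70) = 156.9978° be the start→goal bearing.
Normalize: d = |goal − start| / ρ = 73.547791/7.39 = 9.952340, α = (θ_start − ψ) mod 360° = 14.7022° = 0.256602 rad, β = (θ_goal − ψ) mod 360° = 12.5022° = 0.218204 rad.
Common terms: sin α = 0.253795, cos α = 0.967258, sin β = 0.216477, cos β = 0.976288, cos(α−β) = 0.999263, d² = 99.049068. Work in radians in the unit-radius frame; every candidate has L = ρ·(t + p + q).
LSL: p² = 2 + d² − 2cos(α−β) + 2d(sin α − sin β) = 99.793345; p = √p² = 9.989662; φ = atan2(cos β − cos α, d + sin α − sin β) = 0.000904 rad; t = (φ − α) mod 2π = 6.027488 rad, q = (β − φ) mod 2π = 0.217300 rad → L = 7.39·(6.027488 + 9.989662 + 0.217300) = 7.39·16.234450 = 119.972585 m
RSR: p² = 2 + d² − 2cos(α−β) + 2d(sin β − sin α) = 98.307740; p = √p² = 9.915026; φ = atan2(cos α − cos β, d − sin α + sin β) = -0.000911 rad; t = (α − φ) mod 2π = 0.257512 rad, q = (φ − β) mod 2π = 6.064070 rad → L = 7.39·(0.257512 + 9.915026 + 6.064070) = 7.39·16.236608 = 119.988537 m
LSR: p² = d² − 2 + 2cos(α−β) + 2d(sin α + sin β) = 108.408205; p = √p² = 10.411926; φ = atan2(−cos α − cos β, d + sin α + sin β) − atan2(−2, p) = 0.005419 rad; t = (φ − α) mod 2π = 6.032003 rad, q = (φ − β) mod 2π = 6.070400 rad → L = 7.39·(6.032003 + 10.411926 + 6.070400) = 7.39·22.514329 = 166.380893 m
RSL: p² = d² − 2 + 2cos(α−β) − 2d(sin α + sin β) = 89.686983; p = √p² = 9.470321; φ = atan2(cos α + cos β, d − sin α − sin β) − atan2(2, p) = -0.005957 rad; t = (α − φ) mod 2π = 0.262559 rad, q = (β − φ) mod 2π = 0.224162 rad → L = 7.39·(0.262559 + 9.470321 + 0.224162) = 7.39·9.957042 = 73.582541 m
RLR: c = (6 − d² + 2cos(α−β) + 2d(sin α − sin β))/8 = -11.288467, |c| > 1 → infeasible
LRL: c = (6 − d² + 2cos(α−β) − 2d(sin α − sin β))/8 = -11.474168, |c| > 1 → infeasible
Shortest: RSL with L = 73.582541 m ≈ 73.5825 m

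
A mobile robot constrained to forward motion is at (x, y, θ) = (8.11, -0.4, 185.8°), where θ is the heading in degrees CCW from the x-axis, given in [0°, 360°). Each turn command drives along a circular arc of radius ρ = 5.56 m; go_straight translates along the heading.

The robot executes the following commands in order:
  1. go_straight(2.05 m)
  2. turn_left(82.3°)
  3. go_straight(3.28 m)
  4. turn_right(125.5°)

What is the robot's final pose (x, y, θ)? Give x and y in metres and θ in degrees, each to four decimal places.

set_pose: (x, y, θ) = (8.1100, -0.4000, 185.8000°), ρ = 5.56
go_straight(2.05): x += 2.05·cos θ, y += 2.05·sin θ → (6.0705, -0.6072, 185.8000°)
turn_left(82.3°): centre at ρ to the left, rotate +82.3° → (1.0754, -5.9544, 268.1000°)
go_straight(3.28): x += 3.28·cos θ, y += 3.28·sin θ → (0.9667, -9.2326, 268.1000°)
turn_right(125.5°): centre at ρ to the right, rotate −125.5° → (-7.9673, -13.4652, 142.6000°)

(-7.9673, -13.4652, 142.6000°)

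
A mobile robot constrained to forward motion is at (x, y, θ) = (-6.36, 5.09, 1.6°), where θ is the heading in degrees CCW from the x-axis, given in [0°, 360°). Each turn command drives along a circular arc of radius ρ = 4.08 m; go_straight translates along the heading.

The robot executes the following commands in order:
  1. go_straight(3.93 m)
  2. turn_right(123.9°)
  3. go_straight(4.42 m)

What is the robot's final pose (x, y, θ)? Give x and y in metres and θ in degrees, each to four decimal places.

(-1.2308, -4.7949, 237.7000°)

set_pose: (x, y, θ) = (-6.3600, 5.0900, 1.6000°), ρ = 4.08
go_straight(3.93): x += 3.93·cos θ, y += 3.93·sin θ → (-2.4315, 5.1997, 1.6000°)
turn_right(123.9°): centre at ρ to the right, rotate −123.9° → (1.1311, -1.0588, -122.3000° ≡ 237.7000°)
go_straight(4.42): x += 4.42·cos θ, y += 4.42·sin θ → (-1.2308, -4.7949, 237.7000°)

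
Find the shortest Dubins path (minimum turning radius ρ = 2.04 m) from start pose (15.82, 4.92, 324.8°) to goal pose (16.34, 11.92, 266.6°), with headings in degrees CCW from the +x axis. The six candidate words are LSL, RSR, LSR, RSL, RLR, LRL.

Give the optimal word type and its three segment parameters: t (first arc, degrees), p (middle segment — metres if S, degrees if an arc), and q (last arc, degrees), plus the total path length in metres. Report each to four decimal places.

LSL: t = 110.3650°, p = 5.3918 m, q = 191.4350°, L = 16.1373 m

Let ψ = atan2(Δy, Δx) = atan2(7.00, 0.52) = 85.7515° be the start→goal bearing.
Normalize: d = |goal − start| / ρ = 7.019288/2.04 = 3.440827, α = (θ_start − ψ) mod 360° = 239.0485° = 4.172183 rad, β = (θ_goal − ψ) mod 360° = 180.8485° = 3.156401 rad.
Common terms: sin α = -0.857603, cos α = -0.514313, sin β = -0.014808, cos β = -0.999890, cos(α−β) = 0.526956, d² = 11.839293. Work in radians in the unit-radius frame; every candidate has L = ρ·(t + p + q).
LSL: p² = 2 + d² − 2cos(α−β) + 2d(sin α − sin β) = 6.985558; p = √p² = 2.643021; φ = atan2(cos β − cos α, d + sin α − sin β) = -0.184770 rad; t = (φ − α) mod 2π = 1.926233 rad, q = (β − φ) mod 2π = 3.341171 rad → L = 2.04·(1.926233 + 2.643021 + 3.341171) = 2.04·7.910424 = 16.137266 m
RSR: p² = 2 + d² − 2cos(α−β) + 2d(sin β − sin α) = 18.585204; p = √p² = 4.311056; φ = atan2(cos α − cos β, d − sin α + sin β) = 0.112875 rad; t = (α − φ) mod 2π = 4.059308 rad, q = (φ − β) mod 2π = 3.239659 rad → L = 2.04·(4.059308 + 4.311056 + 3.239659) = 2.04·11.610023 = 23.684447 m
LSR: p² = d² − 2 + 2cos(α−β) + 2d(sin α + sin β) = 4.889578; p = √p² = 2.211239; φ = atan2(−cos α − cos β, d + sin α + sin β) − atan2(−2, p) = 1.267978 rad; t = (φ − α) mod 2π = 3.378980 rad, q = (φ − β) mod 2π = 4.394762 rad → L = 2.04·(3.378980 + 2.211239 + 4.394762) = 2.04·9.984981 = 20.369362 m
RSL: p² = d² − 2 + 2cos(α−β) − 2d(sin α + sin β) = 16.896831; p = √p² = 4.110575; φ = atan2(cos α + cos β, d − sin α − sin β) − atan2(2, p) = -0.790448 rad; t = (α − φ) mod 2π = 4.962631 rad, q = (β − φ) mod 2π = 3.946849 rad → L = 2.04·(4.962631 + 4.110575 + 3.946849) = 2.04·13.020055 = 26.560913 m
RLR: c = (6 − d² + 2cos(α−β) + 2d(sin α − sin β))/8 = -1.323150, |c| > 1 → infeasible
LRL: c = (6 − d² + 2cos(α−β) − 2d(sin α − sin β))/8 = 0.126805; p = 2π − arccos c = 4.839536 rad; φ = atan2(cos β − cos α, d + sin α − sin β) = -0.184770 rad; t = (φ − α + p/2) mod 2π = 4.346001 rad, q = (β − α − t + p) mod 2π = 5.760939 rad → L = 2.04·(4.346001 + 4.839536 + 5.760939) = 2.04·14.946477 = 30.490812 m
Shortest: LSL with L = 16.137266 m ≈ 16.1373 m
Convert LSL to answer units (arcs ×180/π): t = 1.926233·180/π = 110.3650°, p = ρ·p = 2.04·2.643021 = 5.3918 m, q = 3.341171·180/π = 191.4350°, L = 16.1373 m.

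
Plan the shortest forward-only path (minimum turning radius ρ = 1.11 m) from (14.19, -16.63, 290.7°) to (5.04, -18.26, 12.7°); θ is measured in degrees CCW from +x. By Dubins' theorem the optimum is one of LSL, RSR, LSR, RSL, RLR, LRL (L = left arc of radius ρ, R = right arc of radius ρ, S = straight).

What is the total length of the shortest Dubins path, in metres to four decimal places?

13.5884 m

Let ψ = atan2(Δy, Δx) = atan2(-1.63, -9.15) = -169.8992° be the start→goal bearing.
Normalize: d = |goal − start| / ρ = 9.294052/1.11 = 8.373020, α = (θ_start − ψ) mod 360° = 100.5992° = 1.755787 rad, β = (θ_goal − ψ) mod 360° = 182.5992° = 3.186957 rad.
Common terms: sin α = 0.982938, cos α = -0.183937, sin β = -0.045349, cos β = -0.998971, cos(α−β) = 0.139173, d² = 70.107459. Work in radians in the unit-radius frame; every candidate has L = ρ·(t + p + q).
LSL: p² = 2 + d² − 2cos(α−β) + 2d(sin α − sin β) = 89.048839; p = √p² = 9.436569; φ = atan2(cos β − cos α, d + sin α − sin β) = -0.086477 rad; t = (φ − α) mod 2π = 4.440921 rad, q = (β − φ) mod 2π = 3.273434 rad → L = 1.11·(4.440921 + 9.436569 + 3.273434) = 1.11·17.150925 = 19.037526 m
RSR: p² = 2 + d² − 2cos(α−β) + 2d(sin β − sin α) = 54.609386; p = √p² = 7.389816; φ = atan2(cos α − cos β, d − sin α + sin β) = 0.110516 rad; t = (α − φ) mod 2π = 1.645270 rad, q = (φ − β) mod 2π = 3.206745 rad → L = 1.11·(1.645270 + 7.389816 + 3.206745) = 1.11·12.241832 = 13.588433 m
LSR: p² = d² − 2 + 2cos(α−β) + 2d(sin α + sin β) = 84.086716; p = √p² = 9.169881; φ = atan2(−cos α − cos β, d + sin α + sin β) − atan2(−2, p) = 0.341115 rad; t = (φ − α) mod 2π = 4.868513 rad, q = (φ − β) mod 2π = 3.437343 rad → L = 1.11·(4.868513 + 9.169881 + 3.437343) = 1.11·17.475738 = 19.398069 m
RSL: p² = d² − 2 + 2cos(α−β) − 2d(sin α + sin β) = 52.684894; p = √p² = 7.258436; φ = atan2(cos α + cos β, d − sin α − sin β) − atan2(2, p) = -0.426638 rad; t = (α − φ) mod 2π = 2.182425 rad, q = (β − φ) mod 2π = 3.613595 rad → L = 1.11·(2.182425 + 7.258436 + 3.613595) = 1.11·13.054456 = 14.490446 m
RLR: c = (6 − d² + 2cos(α−β) + 2d(sin α − sin β))/8 = -5.826173, |c| > 1 → infeasible
LRL: c = (6 − d² + 2cos(α−β) − 2d(sin α − sin β))/8 = -10.131105, |c| > 1 → infeasible
Shortest: RSR with L = 13.588433 m ≈ 13.5884 m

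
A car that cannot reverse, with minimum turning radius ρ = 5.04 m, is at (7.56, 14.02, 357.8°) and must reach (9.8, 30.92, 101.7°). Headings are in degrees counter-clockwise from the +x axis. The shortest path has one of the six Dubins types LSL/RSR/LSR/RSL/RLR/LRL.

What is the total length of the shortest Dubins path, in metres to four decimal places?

20.3598 m

Let ψ = atan2(Δy, Δx) = atan2(16.90, 2.24) = 82.4498° be the start→goal bearing.
Normalize: d = |goal − start| / ρ = 17.047803/5.04 = 3.382501, α = (θ_start − ψ) mod 360° = 275.3502° = 4.805768 rad, β = (θ_goal − ψ) mod 360° = 19.2502° = 0.335980 rad.
Common terms: sin α = -0.995643, cos α = 0.093243, sin β = 0.329694, cos β = 0.944088, cos(α−β) = -0.240228, d² = 11.441311. Work in radians in the unit-radius frame; every candidate has L = ρ·(t + p + q).
LSL: p² = 2 + d² − 2cos(α−β) + 2d(sin α − sin β) = 4.955856; p = √p² = 2.226175; φ = atan2(cos β − cos α, d + sin α − sin β) = 0.392176 rad; t = (φ − α) mod 2π = 1.869593 rad, q = (β − φ) mod 2π = 6.226989 rad → L = 5.04·(1.869593 + 2.226175 + 6.226989) = 5.04·10.322758 = 52.026698 m
RSR: p² = 2 + d² − 2cos(α−β) + 2d(sin β − sin α) = 22.887678; p = √p² = 4.784107; φ = atan2(cos α − cos β, d − sin α + sin β) = -0.178799 rad; t = (α − φ) mod 2π = 4.984567 rad, q = (φ − β) mod 2π = 5.768406 rad → L = 5.04·(4.984567 + 4.784107 + 5.768406) = 5.04·15.537080 = 78.306885 m
LSR: p² = d² − 2 + 2cos(α−β) + 2d(sin α + sin β) = 4.455709; p = √p² = 2.110855; φ = atan2(−cos α − cos β, d + sin α + sin β) − atan2(−2, p) = 0.393671 rad; t = (φ − α) mod 2π = 1.871088 rad, q = (φ − β) mod 2π = 0.057691 rad → L = 5.04·(1.871088 + 2.110855 + 0.057691) = 5.04·4.039634 = 20.359754 m
RSL: p² = d² − 2 + 2cos(α−β) − 2d(sin α + sin β) = 13.466001; p = √p² = 3.669605; φ = atan2(cos α + cos β, d − sin α − sin β) − atan2(2, p) = -0.248177 rad; t = (α − φ) mod 2π = 5.053945 rad, q = (β − φ) mod 2π = 0.584157 rad → L = 5.04·(5.053945 + 3.669605 + 0.584157) = 5.04·9.307707 = 46.910845 m
RLR: c = (6 − d² + 2cos(α−β) + 2d(sin α − sin β))/8 = -1.860960, |c| > 1 → infeasible
LRL: c = (6 − d² + 2cos(α−β) − 2d(sin α − sin β))/8 = 0.380518; p = 2π − arccos c = 5.102745 rad; φ = atan2(cos β − cos α, d + sin α − sin β) = 0.392176 rad; t = (φ − α + p/2) mod 2π = 4.420966 rad, q = (β − α − t + p) mod 2π = 2.495177 rad → L = 5.04·(4.420966 + 5.102745 + 2.495177) = 5.04·12.018888 = 60.575195 m
Shortest: LSR with L = 20.359754 m ≈ 20.3598 m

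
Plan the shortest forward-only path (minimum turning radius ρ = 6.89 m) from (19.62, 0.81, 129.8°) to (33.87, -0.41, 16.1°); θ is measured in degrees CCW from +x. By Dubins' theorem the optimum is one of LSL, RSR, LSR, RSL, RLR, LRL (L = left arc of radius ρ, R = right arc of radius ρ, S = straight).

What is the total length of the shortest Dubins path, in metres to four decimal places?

49.8268 m

Let ψ = atan2(Δy, Δx) = atan2(-1.22, 14.25) = -4.8934° be the start→goal bearing.
Normalize: d = |goal − start| / ρ = 14.302129/6.89 = 2.075781, α = (θ_start − ψ) mod 360° = 134.6934° = 2.350843 rad, β = (θ_goal − ψ) mod 360° = 20.9934° = 0.366404 rad.
Common terms: sin α = 0.710881, cos α = -0.703313, sin β = 0.358260, cos β = 0.933622, cos(α−β) = -0.401948, d² = 4.308866. Work in radians in the unit-radius frame; every candidate has L = ρ·(t + p + q).
LSL: p² = 2 + d² − 2cos(α−β) + 2d(sin α − sin β) = 8.576686; p = √p² = 2.928598; φ = atan2(cos β − cos α, d + sin α − sin β) = 0.593117 rad; t = (φ − α) mod 2π = 4.525459 rad, q = (β − φ) mod 2π = 6.056472 rad → L = 6.89·(4.525459 + 2.928598 + 6.056472) = 6.89·13.510529 = 93.087547 m
RSR: p² = 2 + d² − 2cos(α−β) + 2d(sin β − sin α) = 5.648836; p = √p² = 2.376728; φ = atan2(cos α − cos β, d − sin α + sin β) = -0.759742 rad; t = (α − φ) mod 2π = 3.110585 rad, q = (φ − β) mod 2π = 5.157039 rad → L = 6.89·(3.110585 + 2.376728 + 5.157039) = 6.89·10.644353 = 73.339590 m
LSR: p² = d² − 2 + 2cos(α−β) + 2d(sin α + sin β) = 5.943574; p = √p² = 2.437945; φ = atan2(−cos α − cos β, d + sin α + sin β) − atan2(−2, p) = 0.613933 rad; t = (φ − α) mod 2π = 4.546275 rad, q = (φ − β) mod 2π = 0.247529 rad → L = 6.89·(4.546275 + 2.437945 + 0.247529) = 6.89·7.231749 = 49.826754 m
RSL: p² = d² − 2 + 2cos(α−β) − 2d(sin α + sin β) = -2.933634 < 0 → infeasible
RLR: c = (6 − d² + 2cos(α−β) + 2d(sin α − sin β))/8 = 0.293895; p = 2π − arccos c = 5.010689 rad; φ = atan2(cos α − cos β, d − sin α + sin β) = -0.759742 rad; t = (α − φ + p/2) mod 2π = 5.615930 rad, q = (α − β − t + p) mod 2π = 1.379199 rad → L = 6.89·(5.615930 + 5.010689 + 1.379199) = 6.89·12.005817 = 82.720078 m
LRL: c = (6 − d² + 2cos(α−β) − 2d(sin α − sin β))/8 = -0.072086; p = 2π − arccos c = 4.640241 rad; φ = atan2(cos β − cos α, d + sin α − sin β) = 0.593117 rad; t = (φ − α + p/2) mod 2π = 0.562394 rad, q = (β − α − t + p) mod 2π = 2.093407 rad → L = 6.89·(0.562394 + 4.640241 + 2.093407) = 6.89·7.296042 = 50.269729 m
Shortest: LSR with L = 49.826754 m ≈ 49.8268 m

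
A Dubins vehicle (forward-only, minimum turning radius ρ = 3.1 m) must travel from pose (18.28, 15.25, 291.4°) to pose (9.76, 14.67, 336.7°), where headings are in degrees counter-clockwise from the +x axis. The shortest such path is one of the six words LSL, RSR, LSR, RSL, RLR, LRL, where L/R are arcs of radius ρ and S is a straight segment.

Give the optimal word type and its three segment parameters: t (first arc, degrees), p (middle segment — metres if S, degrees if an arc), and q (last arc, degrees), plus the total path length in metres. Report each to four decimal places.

Let ψ = atan2(Δy, Δx) = atan2(-0.58, -8.52) = -176.1056° be the start→goal bearing.
Normalize: d = |goal − start| / ρ = 8.539719/3.1 = 2.754748, α = (θ_start − ψ) mod 360° = 107.5056° = 1.876327 rad, β = (θ_goal − ψ) mod 360° = 152.8056° = 2.666961 rad.
Common terms: sin α = 0.953688, cos α = -0.300799, sin β = 0.457011, cos β = -0.889461, cos(α−β) = 0.703395, d² = 7.588637. Work in radians in the unit-radius frame; every candidate has L = ρ·(t + p + q).
LSL: p² = 2 + d² − 2cos(α−β) + 2d(sin α − sin β) = 10.918285; p = √p² = 3.304283; φ = atan2(cos β − cos α, d + sin α − sin β) = -0.179107 rad; t = (φ − α) mod 2π = 4.227751 rad, q = (β − φ) mod 2π = 2.846068 rad → L = 3.1·(4.227751 + 3.304283 + 2.846068) = 3.1·10.378102 = 32.172117 m
RSR: p² = 2 + d² − 2cos(α−β) + 2d(sin β − sin α) = 5.445410; p = √p² = 2.333540; φ = atan2(cos α − cos β, d − sin α + sin β) = 0.255017 rad; t = (α − φ) mod 2π = 1.621310 rad, q = (φ − β) mod 2π = 3.871241 rad → L = 3.1·(1.621310 + 2.333540 + 3.871241) = 3.1·7.826091 = 24.260884 m
LSR: p² = d² − 2 + 2cos(α−β) + 2d(sin α + sin β) = 14.767665; p = √p² = 3.842872; φ = atan2(−cos α − cos β, d + sin α + sin β) − atan2(−2, p) = 0.758198 rad; t = (φ − α) mod 2π = 5.165057 rad, q = (φ − β) mod 2π = 4.374422 rad → L = 3.1·(5.165057 + 3.842872 + 4.374422) = 3.1·13.382351 = 41.485288 m
RSL: p² = d² − 2 + 2cos(α−β) − 2d(sin α + sin β) = -0.776813 < 0 → infeasible
RLR: c = (6 − d² + 2cos(α−β) + 2d(sin α − sin β))/8 = 0.319324; p = 2π − arccos c = 5.037405 rad; φ = atan2(cos α − cos β, d − sin α + sin β) = 0.255017 rad; t = (α − φ + p/2) mod 2π = 4.140012 rad, q = (α − β − t + p) mod 2π = 0.106758 rad → L = 3.1·(4.140012 + 5.037405 + 0.106758) = 3.1·9.284175 = 28.780943 m
LRL: c = (6 − d² + 2cos(α−β) − 2d(sin α − sin β))/8 = -0.364786; p = 2π − arccos c = 4.338986 rad; φ = atan2(cos β − cos α, d + sin α − sin β) = -0.179107 rad; t = (φ − α + p/2) mod 2π = 0.114059 rad, q = (β − α − t + p) mod 2π = 5.015561 rad → L = 3.1·(0.114059 + 4.338986 + 5.015561) = 3.1·9.468607 = 29.352682 m
Shortest: RSR with L = 24.260884 m ≈ 24.2609 m
Convert RSR to answer units (arcs ×180/π): t = 1.621310·180/π = 92.8942°, p = ρ·p = 3.1·2.333540 = 7.2340 m, q = 3.871241·180/π = 221.8058°, L = 24.2609 m.

RSR: t = 92.8942°, p = 7.2340 m, q = 221.8058°, L = 24.2609 m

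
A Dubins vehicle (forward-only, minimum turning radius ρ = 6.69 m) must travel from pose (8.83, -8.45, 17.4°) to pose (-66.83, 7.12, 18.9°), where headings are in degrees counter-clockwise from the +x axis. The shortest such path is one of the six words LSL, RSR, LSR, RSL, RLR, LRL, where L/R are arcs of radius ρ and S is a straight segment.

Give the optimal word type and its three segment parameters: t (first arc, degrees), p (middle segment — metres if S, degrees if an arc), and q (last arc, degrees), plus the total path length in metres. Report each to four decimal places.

Let ψ = atan2(Δy, Δx) = atan2(15.57, -75.66) = 168.3715° be the start→goal bearing.
Normalize: d = |goal − start| / ρ = 77.245456/6.69 = 11.546406, α = (θ_start − ψ) mod 360° = 209.0285° = 3.648236 rad, β = (θ_goal − ψ) mod 360° = 210.5285° = 3.674416 rad.
Common terms: sin α = -0.485245, cos α = -0.874378, sin β = -0.507967, cos β = -0.861377, cos(α−β) = 0.999657, d² = 133.319492. Work in radians in the unit-radius frame; every candidate has L = ρ·(t + p + q).
LSL: p² = 2 + d² − 2cos(α−β) + 2d(sin α − sin β) = 133.844898; p = √p² = 11.569136; φ = atan2(cos β − cos α, d + sin α − sin β) = 0.001124 rad; t = (φ − α) mod 2π = 2.636073 rad, q = (β − φ) mod 2π = 3.673292 rad → L = 6.69·(2.636073 + 11.569136 + 3.673292) = 6.69·17.878501 = 119.607171 m
RSR: p² = 2 + d² − 2cos(α−β) + 2d(sin β − sin α) = 132.795456; p = √p² = 11.523691; φ = atan2(cos α − cos β, d − sin α + sin β) = -0.001128 rad; t = (α − φ) mod 2π = 3.649364 rad, q = (φ − β) mod 2π = 2.607641 rad → L = 6.69·(3.649364 + 11.523691 + 2.607641) = 6.69·17.780696 = 118.952859 m
LSR: p² = d² − 2 + 2cos(α−β) + 2d(sin α + sin β) = 110.382756; p = √p² = 10.506320; φ = atan2(−cos α − cos β, d + sin α + sin β) − atan2(−2, p) = 0.351128 rad; t = (φ − α) mod 2π = 2.986078 rad, q = (φ − β) mod 2π = 2.959898 rad → L = 6.69·(2.986078 + 10.506320 + 2.959898) = 6.69·16.452295 = 110.065856 m
RSL: p² = d² − 2 + 2cos(α−β) − 2d(sin α + sin β) = 156.254857; p = √p² = 12.500194; φ = atan2(cos α + cos β, d − sin α − sin β) − atan2(2, p) = -0.296200 rad; t = (α − φ) mod 2π = 3.944436 rad, q = (β − φ) mod 2π = 3.970616 rad → L = 6.69·(3.944436 + 12.500194 + 3.970616) = 6.69·20.415246 = 136.577999 m
RLR: c = (6 − d² + 2cos(α−β) + 2d(sin α − sin β))/8 = -15.599432, |c| > 1 → infeasible
LRL: c = (6 − d² + 2cos(α−β) − 2d(sin α − sin β))/8 = -15.730612, |c| > 1 → infeasible
Shortest: LSR with L = 110.065856 m ≈ 110.0659 m
Convert LSR to answer units (arcs ×180/π): t = 2.986078·180/π = 171.0897°, p = ρ·p = 6.69·10.506320 = 70.2873 m, q = 2.959898·180/π = 169.5897°, L = 110.0659 m.

LSR: t = 171.0897°, p = 70.2873 m, q = 169.5897°, L = 110.0659 m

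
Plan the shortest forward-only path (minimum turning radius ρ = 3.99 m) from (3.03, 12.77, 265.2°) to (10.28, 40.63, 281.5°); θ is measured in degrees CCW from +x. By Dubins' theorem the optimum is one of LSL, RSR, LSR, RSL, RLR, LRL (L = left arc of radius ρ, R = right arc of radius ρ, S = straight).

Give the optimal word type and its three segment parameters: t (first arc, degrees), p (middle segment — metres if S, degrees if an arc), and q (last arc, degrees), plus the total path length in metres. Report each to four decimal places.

RSR: t = 190.5068°, p = 27.7138 m, q = 153.1932°, L = 51.6486 m

Let ψ = atan2(Δy, Δx) = atan2(27.86, 7.25) = 75.4135° be the start→goal bearing.
Normalize: d = |goal − start| / ρ = 28.787881/3.99 = 7.215008, α = (θ_start − ψ) mod 360° = 189.7865° = 3.312400 rad, β = (θ_goal − ψ) mod 360° = 206.0865° = 3.596889 rad.
Common terms: sin α = -0.169978, cos α = -0.985448, sin β = -0.439728, cos β = -0.898131, cos(α−β) = 0.959805, d² = 52.056338. Work in radians in the unit-radius frame; every candidate has L = ρ·(t + p + q).
LSL: p² = 2 + d² − 2cos(α−β) + 2d(sin α − sin β) = 56.029226; p = √p² = 7.485267; φ = atan2(cos β − cos α, d + sin α − sin β) = 0.011665 rad; t = (φ − α) mod 2π = 2.982451 rad, q = (β − φ) mod 2π = 3.585223 rad → L = 3.99·(2.982451 + 7.485267 + 3.585223) = 3.99·14.052941 = 56.071236 m
RSR: p² = 2 + d² − 2cos(α−β) + 2d(sin β − sin α) = 48.244228; p = √p² = 6.945806; φ = atan2(cos α − cos β, d − sin α + sin β) = -0.012572 rad; t = (α − φ) mod 2π = 3.324972 rad, q = (φ − β) mod 2π = 2.673725 rad → L = 3.99·(3.324972 + 6.945806 + 2.673725) = 3.99·12.944503 = 51.648567 m
LSR: p² = d² − 2 + 2cos(α−β) + 2d(sin α + sin β) = 43.177876; p = √p² = 6.570987; φ = atan2(−cos α − cos β, d + sin α + sin β) − atan2(−2, p) = 0.573248 rad; t = (φ − α) mod 2π = 3.544033 rad, q = (φ − β) mod 2π = 3.259545 rad → L = 3.99·(3.544033 + 6.570987 + 3.259545) = 3.99·13.374566 = 53.364517 m
RSL: p² = d² − 2 + 2cos(α−β) − 2d(sin α + sin β) = 60.774020; p = √p² = 7.795769; φ = atan2(cos α + cos β, d − sin α − sin β) − atan2(2, p) = -0.487361 rad; t = (α − φ) mod 2π = 3.799761 rad, q = (β − φ) mod 2π = 4.084249 rad → L = 3.99·(3.799761 + 7.795769 + 4.084249) = 3.99·15.679779 = 62.562319 m
RLR: c = (6 − d² + 2cos(α−β) + 2d(sin α − sin β))/8 = -5.030528, |c| > 1 → infeasible
LRL: c = (6 − d² + 2cos(α−β) − 2d(sin α − sin β))/8 = -6.003653, |c| > 1 → infeasible
Shortest: RSR with L = 51.648567 m ≈ 51.6486 m
Convert RSR to answer units (arcs ×180/π): t = 3.324972·180/π = 190.5068°, p = ρ·p = 3.99·6.945806 = 27.7138 m, q = 2.673725·180/π = 153.1932°, L = 51.6486 m.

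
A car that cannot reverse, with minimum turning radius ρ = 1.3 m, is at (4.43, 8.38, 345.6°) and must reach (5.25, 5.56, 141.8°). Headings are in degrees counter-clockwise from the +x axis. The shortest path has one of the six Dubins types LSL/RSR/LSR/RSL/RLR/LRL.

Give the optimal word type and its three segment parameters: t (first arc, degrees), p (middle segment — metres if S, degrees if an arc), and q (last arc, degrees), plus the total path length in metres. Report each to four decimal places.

RSR: t = 1.0785°, p = 2.0205 m, q = 202.7215°, L = 6.6446 m

Let ψ = atan2(Δy, Δx) = atan2(-2.82, 0.82) = -73.7866° be the start→goal bearing.
Normalize: d = |goal − start| / ρ = 2.936801/1.3 = 2.259078, α = (θ_start − ψ) mod 360° = 59.3866° = 1.036492 rad, β = (θ_goal − ψ) mod 360° = 215.5866° = 3.762696 rad.
Common terms: sin α = 0.860623, cos α = 0.509242, sin β = -0.581933, cos β = -0.813237, cos(α−β) = -0.914960, d² = 5.103432. Work in radians in the unit-radius frame; every candidate has L = ρ·(t + p + q).
LSL: p² = 2 + d² − 2cos(α−β) + 2d(sin α − sin β) = 15.451044; p = √p² = 3.930782; φ = atan2(cos β − cos α, d + sin α − sin β) = -0.343136 rad; t = (φ − α) mod 2π = 4.903557 rad, q = (β − φ) mod 2π = 4.105832 rad → L = 1.3·(4.903557 + 3.930782 + 4.105832) = 1.3·12.940171 = 16.822223 m
RSR: p² = 2 + d² − 2cos(α−β) + 2d(sin β − sin α) = 2.415658; p = √p² = 1.554239; φ = atan2(cos α − cos β, d − sin α + sin β) = 1.017668 rad; t = (α − φ) mod 2π = 0.018824 rad, q = (φ − β) mod 2π = 3.538157 rad → L = 1.3·(0.018824 + 1.554239 + 3.538157) = 1.3·5.111220 = 6.644586 m
LSR: p² = d² − 2 + 2cos(α−β) + 2d(sin α + sin β) = 2.532678; p = √p² = 1.591439; φ = atan2(−cos α − cos β, d + sin α + sin β) − atan2(−2, p) = 1.017891 rad; t = (φ − α) mod 2π = 6.264584 rad, q = (φ − β) mod 2π = 3.538380 rad → L = 1.3·(6.264584 + 1.591439 + 3.538380) = 1.3·11.394403 = 14.812724 m
RSL: p² = d² − 2 + 2cos(α−β) − 2d(sin α + sin β) = 0.014348; p = √p² = 0.119782; φ = atan2(cos α + cos β, d − sin α − sin β) − atan2(2, p) = -1.663291 rad; t = (α − φ) mod 2π = 2.699783 rad, q = (β − φ) mod 2π = 5.425987 rad → L = 1.3·(2.699783 + 0.119782 + 5.425987) = 1.3·8.245551 = 10.719216 m
RLR: c = (6 − d² + 2cos(α−β) + 2d(sin α − sin β))/8 = 0.698043; p = 2π − arccos c = 5.485049 rad; φ = atan2(cos α − cos β, d − sin α + sin β) = 1.017668 rad; t = (α − φ + p/2) mod 2π = 2.761348 rad, q = (α − β − t + p) mod 2π = 6.280682 rad → L = 1.3·(2.761348 + 5.485049 + 6.280682) = 1.3·14.527080 = 18.885204 m
LRL: c = (6 − d² + 2cos(α−β) − 2d(sin α − sin β))/8 = -0.931381; p = 2π − arccos c = 3.514202 rad; φ = atan2(cos β − cos α, d + sin α − sin β) = -0.343136 rad; t = (φ − α + p/2) mod 2π = 0.377473 rad, q = (β − α − t + p) mod 2π = 5.862933 rad → L = 1.3·(0.377473 + 3.514202 + 5.862933) = 1.3·9.754609 = 12.680991 m
Shortest: RSR with L = 6.644586 m ≈ 6.6446 m
Convert RSR to answer units (arcs ×180/π): t = 0.018824·180/π = 1.0785°, p = ρ·p = 1.3·1.554239 = 2.0205 m, q = 3.538157·180/π = 202.7215°, L = 6.6446 m.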